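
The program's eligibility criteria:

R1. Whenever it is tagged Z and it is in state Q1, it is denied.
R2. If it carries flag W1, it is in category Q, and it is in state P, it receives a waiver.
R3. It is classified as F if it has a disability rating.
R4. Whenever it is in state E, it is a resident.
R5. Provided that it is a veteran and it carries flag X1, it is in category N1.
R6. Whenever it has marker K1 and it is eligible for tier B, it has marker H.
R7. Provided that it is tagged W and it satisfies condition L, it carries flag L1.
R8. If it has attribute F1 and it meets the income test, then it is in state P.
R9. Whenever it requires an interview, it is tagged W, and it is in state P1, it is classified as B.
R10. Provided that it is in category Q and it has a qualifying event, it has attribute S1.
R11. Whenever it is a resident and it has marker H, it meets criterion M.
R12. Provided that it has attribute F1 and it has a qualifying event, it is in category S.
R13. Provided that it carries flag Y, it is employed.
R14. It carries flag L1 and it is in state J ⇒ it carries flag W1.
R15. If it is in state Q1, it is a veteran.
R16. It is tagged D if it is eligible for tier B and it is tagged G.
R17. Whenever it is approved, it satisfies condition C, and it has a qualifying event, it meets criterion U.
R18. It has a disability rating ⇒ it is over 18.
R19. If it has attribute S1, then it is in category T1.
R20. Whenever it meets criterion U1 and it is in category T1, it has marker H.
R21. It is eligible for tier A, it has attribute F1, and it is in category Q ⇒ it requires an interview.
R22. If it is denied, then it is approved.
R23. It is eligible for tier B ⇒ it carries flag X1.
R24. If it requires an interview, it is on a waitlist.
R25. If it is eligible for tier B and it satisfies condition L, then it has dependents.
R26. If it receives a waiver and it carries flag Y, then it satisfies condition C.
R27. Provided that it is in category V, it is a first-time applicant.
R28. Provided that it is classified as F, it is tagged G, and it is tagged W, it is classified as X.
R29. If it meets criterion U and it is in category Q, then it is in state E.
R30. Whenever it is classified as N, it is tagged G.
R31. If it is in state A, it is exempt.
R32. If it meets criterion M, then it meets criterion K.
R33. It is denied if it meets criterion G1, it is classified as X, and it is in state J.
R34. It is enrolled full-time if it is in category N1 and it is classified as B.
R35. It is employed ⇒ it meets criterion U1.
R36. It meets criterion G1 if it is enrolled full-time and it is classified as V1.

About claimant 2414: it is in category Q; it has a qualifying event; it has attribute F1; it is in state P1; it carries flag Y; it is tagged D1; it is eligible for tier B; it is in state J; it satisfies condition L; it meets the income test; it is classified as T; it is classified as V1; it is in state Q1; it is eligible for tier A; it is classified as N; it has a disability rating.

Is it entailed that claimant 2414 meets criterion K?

Forward chaining from the given facts derives: is classified as F, is in state P, has attribute S1, is in category S, is employed, is a veteran, is over 18, is in category T1, requires an interview, carries flag X1, is on a waitlist, has dependents, is tagged G, meets criterion U1, is in category N1, is tagged D, has marker H.
The only rule concluding "it meets criterion K" is R32, which needs "it meets criterion M"; that is never established.

No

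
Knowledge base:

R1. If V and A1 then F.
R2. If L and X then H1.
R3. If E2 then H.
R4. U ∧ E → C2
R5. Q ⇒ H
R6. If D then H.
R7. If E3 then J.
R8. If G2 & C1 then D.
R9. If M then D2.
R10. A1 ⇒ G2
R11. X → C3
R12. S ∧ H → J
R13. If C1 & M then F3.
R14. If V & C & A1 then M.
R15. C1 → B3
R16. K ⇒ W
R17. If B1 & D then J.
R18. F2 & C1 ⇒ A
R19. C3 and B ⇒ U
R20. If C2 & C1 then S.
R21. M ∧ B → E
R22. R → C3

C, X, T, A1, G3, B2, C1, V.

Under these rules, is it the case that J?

No

Forward chaining from the given facts derives: F, G2, C3, M, B3, D, D2, F3, H.
Rules concluding J: R7 needs E3; R12 needs S; R17 needs B1 — none of these are established.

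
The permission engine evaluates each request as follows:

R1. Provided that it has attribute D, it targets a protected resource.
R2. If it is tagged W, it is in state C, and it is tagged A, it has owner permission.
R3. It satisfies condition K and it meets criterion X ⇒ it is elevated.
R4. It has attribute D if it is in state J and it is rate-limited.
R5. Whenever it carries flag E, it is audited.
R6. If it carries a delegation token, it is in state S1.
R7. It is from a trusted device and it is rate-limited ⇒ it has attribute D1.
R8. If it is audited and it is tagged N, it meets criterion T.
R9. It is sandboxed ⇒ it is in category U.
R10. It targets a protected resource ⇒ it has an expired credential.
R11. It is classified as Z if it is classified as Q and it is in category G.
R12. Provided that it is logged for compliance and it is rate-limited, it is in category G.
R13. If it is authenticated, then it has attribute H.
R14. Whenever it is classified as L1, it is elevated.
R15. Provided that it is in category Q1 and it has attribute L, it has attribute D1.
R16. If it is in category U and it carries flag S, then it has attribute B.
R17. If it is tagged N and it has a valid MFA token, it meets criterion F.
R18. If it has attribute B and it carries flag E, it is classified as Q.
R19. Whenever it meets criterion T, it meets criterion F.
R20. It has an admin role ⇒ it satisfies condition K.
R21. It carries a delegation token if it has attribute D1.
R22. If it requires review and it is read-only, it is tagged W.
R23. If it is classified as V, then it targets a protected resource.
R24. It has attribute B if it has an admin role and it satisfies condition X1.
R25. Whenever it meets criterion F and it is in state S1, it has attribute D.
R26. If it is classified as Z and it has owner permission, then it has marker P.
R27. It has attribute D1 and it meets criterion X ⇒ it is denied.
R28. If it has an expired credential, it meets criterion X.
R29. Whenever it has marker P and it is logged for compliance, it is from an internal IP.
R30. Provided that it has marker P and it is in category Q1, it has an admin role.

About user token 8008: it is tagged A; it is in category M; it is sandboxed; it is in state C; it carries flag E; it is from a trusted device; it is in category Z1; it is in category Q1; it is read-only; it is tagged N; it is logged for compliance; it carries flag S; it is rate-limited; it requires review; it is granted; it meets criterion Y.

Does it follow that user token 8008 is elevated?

Yes

By R5 (it carries flag E): it is audited.
By R7 (it is from a trusted device, it is rate-limited): it has attribute D1.
By R8 (it is audited, it is tagged N): it meets criterion T.
By R9 (it is sandboxed): it is in category U.
By R12 (it is logged for compliance, it is rate-limited): it is in category G.
By R16 (it is in category U, it carries flag S): it has attribute B.
By R18 (it has attribute B, it carries flag E): it is classified as Q.
By R19 (it meets criterion T): it meets criterion F.
By R21 (it has attribute D1): it carries a delegation token.
By R22 (it requires review, it is read-only): it is tagged W.
By R2 (it is tagged W, it is in state C, it is tagged A): it has owner permission.
By R6 (it carries a delegation token): it is in state S1.
By R11 (it is classified as Q, it is in category G): it is classified as Z.
By R25 (it meets criterion F, it is in state S1): it has attribute D.
By R26 (it is classified as Z, it has owner permission): it has marker P.
By R30 (it has marker P, it is in category Q1): it has an admin role.
By R1 (it has attribute D): it targets a protected resource.
By R10 (it targets a protected resource): it has an expired credential.
By R20 (it has an admin role): it satisfies condition K.
By R28 (it has an expired credential): it meets criterion X.
By R3 (it satisfies condition K, it meets criterion X): it is elevated.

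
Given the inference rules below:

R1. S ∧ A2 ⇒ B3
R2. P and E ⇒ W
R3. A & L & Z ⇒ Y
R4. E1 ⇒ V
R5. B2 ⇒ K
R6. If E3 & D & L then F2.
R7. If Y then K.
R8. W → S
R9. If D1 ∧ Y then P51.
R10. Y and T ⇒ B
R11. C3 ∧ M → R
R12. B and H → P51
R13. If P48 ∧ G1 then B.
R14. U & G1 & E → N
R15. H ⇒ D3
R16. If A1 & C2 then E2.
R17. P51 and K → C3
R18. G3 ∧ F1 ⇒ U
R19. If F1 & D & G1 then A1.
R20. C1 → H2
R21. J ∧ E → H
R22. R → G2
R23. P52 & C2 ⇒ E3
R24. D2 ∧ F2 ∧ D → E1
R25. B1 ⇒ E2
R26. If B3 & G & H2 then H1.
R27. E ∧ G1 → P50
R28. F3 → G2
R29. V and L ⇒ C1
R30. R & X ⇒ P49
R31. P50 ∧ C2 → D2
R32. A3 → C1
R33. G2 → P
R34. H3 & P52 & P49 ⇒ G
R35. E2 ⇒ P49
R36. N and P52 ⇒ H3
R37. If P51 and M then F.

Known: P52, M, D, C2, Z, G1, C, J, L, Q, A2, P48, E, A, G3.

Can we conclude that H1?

Forward chaining from the given facts derives: Y, K, B, H, E3, P50, D2, F2, P51, D3, C3, E1, F, V, R, G2, C1, P, W, S, H2, B3.
The only rule concluding H1 is R26, which needs G; that is never established.

No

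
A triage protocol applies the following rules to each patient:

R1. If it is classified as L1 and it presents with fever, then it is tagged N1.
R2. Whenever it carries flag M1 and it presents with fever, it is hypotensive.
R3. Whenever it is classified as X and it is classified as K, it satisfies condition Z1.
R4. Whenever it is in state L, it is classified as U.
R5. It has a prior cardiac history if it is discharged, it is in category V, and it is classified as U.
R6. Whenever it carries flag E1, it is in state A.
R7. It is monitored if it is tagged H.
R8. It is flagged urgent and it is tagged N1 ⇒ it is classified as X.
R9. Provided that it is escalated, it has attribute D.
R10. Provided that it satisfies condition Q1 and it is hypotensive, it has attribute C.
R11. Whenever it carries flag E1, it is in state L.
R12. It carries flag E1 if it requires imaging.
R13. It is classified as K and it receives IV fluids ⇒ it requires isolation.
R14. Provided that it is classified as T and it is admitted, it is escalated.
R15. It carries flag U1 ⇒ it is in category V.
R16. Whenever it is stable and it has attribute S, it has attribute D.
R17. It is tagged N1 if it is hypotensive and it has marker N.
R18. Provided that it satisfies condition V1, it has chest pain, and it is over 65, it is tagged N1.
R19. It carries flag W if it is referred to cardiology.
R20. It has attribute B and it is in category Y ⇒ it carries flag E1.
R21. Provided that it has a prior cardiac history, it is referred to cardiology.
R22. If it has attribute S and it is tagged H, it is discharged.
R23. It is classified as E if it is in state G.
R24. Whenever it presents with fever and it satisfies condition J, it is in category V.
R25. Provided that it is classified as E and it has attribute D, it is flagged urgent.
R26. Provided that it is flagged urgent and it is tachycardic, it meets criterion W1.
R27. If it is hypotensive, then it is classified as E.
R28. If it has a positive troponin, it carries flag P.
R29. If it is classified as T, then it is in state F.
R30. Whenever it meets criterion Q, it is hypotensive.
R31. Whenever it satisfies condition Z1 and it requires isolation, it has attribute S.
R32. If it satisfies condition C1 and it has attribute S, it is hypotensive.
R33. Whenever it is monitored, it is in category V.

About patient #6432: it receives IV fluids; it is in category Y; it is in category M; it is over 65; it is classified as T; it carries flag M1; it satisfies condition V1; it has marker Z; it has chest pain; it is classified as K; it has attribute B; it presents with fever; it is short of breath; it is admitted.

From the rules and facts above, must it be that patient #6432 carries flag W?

No

Forward chaining from the given facts derives: is hypotensive, requires isolation, is escalated, is tagged N1, carries flag E1, is classified as E, is in state F, is in state A, has attribute D, is in state L, is flagged urgent, is classified as U, is classified as X, satisfies condition Z1, has attribute S.
The only rule concluding "it carries flag W" is R19, which needs "it is referred to cardiology"; that is never established.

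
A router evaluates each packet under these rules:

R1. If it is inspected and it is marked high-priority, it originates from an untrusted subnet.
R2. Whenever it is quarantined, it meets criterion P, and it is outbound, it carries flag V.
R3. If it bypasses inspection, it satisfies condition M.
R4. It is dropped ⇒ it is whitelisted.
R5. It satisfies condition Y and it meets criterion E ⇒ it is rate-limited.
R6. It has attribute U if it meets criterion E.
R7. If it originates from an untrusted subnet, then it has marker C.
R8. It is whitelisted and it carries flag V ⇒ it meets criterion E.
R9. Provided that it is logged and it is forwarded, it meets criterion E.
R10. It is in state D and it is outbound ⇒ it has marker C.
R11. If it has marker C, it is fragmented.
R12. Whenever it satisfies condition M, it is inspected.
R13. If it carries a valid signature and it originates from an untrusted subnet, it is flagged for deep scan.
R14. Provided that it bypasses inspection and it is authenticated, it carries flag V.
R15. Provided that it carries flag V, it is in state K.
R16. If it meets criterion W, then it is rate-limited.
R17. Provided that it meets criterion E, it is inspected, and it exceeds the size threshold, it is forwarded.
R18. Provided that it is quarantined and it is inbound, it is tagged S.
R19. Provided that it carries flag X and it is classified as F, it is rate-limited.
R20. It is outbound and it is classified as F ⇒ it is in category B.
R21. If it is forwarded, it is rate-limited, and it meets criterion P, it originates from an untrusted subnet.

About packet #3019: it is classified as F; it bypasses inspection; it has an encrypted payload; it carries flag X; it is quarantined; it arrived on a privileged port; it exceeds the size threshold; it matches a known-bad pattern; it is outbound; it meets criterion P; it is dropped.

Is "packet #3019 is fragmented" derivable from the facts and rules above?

Yes

By R2 (it is quarantined, it meets criterion P, it is outbound): it carries flag V.
By R3 (it bypasses inspection): it satisfies condition M.
By R4 (it is dropped): it is whitelisted.
By R8 (it is whitelisted, it carries flag V): it meets criterion E.
By R12 (it satisfies condition M): it is inspected.
By R17 (it meets criterion E, it is inspected, it exceeds the size threshold): it is forwarded.
By R19 (it carries flag X, it is classified as F): it is rate-limited.
By R21 (it is forwarded, it is rate-limited, it meets criterion P): it originates from an untrusted subnet.
By R7 (it originates from an untrusted subnet): it has marker C.
By R11 (it has marker C): it is fragmented.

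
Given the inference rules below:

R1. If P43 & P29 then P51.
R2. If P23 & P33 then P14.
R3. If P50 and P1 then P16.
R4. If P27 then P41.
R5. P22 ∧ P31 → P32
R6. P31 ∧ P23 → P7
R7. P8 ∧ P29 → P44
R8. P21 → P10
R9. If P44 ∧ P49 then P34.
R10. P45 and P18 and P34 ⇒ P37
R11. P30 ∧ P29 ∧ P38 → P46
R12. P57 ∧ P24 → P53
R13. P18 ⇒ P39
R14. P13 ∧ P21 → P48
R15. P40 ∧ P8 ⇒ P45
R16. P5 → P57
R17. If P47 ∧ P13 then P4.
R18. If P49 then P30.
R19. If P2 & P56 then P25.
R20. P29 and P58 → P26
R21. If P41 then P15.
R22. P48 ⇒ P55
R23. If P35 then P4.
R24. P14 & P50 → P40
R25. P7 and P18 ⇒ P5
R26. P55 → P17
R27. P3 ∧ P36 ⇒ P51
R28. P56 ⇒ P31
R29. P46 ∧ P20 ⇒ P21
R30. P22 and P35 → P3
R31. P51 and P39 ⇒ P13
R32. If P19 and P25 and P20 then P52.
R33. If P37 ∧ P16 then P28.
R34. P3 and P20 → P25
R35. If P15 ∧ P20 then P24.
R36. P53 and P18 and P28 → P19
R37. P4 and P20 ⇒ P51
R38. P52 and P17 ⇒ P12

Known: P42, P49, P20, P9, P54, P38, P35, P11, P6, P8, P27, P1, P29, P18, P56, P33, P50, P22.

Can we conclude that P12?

Forward chaining from the given facts derives: P16, P41, P44, P34, P39, P30, P15, P4, P31, P3, P25, P24, P51, P32, P46, P21, P13, P10, P48, P55, P17.
The only rule concluding P12 is R38, which needs P52; that is never established.

No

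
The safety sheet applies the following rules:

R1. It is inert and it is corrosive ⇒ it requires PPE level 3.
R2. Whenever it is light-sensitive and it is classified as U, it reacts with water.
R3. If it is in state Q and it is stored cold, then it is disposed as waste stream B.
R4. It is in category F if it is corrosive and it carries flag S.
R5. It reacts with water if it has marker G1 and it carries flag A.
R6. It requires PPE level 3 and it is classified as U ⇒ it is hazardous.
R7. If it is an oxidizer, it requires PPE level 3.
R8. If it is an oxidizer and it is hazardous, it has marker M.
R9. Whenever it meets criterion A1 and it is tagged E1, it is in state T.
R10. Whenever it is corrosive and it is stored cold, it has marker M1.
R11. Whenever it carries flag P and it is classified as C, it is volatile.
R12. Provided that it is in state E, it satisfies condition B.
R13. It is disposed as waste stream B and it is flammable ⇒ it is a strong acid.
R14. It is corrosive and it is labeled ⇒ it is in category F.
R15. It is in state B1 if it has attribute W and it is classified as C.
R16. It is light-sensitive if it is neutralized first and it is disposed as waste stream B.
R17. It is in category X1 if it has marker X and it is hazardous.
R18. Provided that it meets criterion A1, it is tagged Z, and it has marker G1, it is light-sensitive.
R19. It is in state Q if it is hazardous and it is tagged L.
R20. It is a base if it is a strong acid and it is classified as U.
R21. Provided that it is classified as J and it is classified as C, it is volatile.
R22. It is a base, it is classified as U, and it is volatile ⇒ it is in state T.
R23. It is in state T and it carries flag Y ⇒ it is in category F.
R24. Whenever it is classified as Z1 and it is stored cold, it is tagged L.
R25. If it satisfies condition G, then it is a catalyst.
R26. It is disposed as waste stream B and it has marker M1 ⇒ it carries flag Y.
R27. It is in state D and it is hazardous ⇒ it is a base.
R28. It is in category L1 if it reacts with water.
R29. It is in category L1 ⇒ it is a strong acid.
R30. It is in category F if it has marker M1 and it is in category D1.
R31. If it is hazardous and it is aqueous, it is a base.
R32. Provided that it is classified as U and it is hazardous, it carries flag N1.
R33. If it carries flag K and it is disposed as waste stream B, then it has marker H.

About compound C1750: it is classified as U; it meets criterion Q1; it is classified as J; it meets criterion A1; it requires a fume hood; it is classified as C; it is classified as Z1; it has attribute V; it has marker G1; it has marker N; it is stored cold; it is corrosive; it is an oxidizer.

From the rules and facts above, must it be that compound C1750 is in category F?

Forward chaining from the given facts derives: requires PPE level 3, has marker M1, is volatile, is tagged L, is hazardous, has marker M, is in state Q, carries flag N1, is disposed as waste stream B, carries flag Y.
Rules concluding "it is in category F": R4 needs "it carries flag S"; R14 needs "it is labeled"; R23 needs "it is in state T"; R30 needs "it is in category D1" — none of these are established.

No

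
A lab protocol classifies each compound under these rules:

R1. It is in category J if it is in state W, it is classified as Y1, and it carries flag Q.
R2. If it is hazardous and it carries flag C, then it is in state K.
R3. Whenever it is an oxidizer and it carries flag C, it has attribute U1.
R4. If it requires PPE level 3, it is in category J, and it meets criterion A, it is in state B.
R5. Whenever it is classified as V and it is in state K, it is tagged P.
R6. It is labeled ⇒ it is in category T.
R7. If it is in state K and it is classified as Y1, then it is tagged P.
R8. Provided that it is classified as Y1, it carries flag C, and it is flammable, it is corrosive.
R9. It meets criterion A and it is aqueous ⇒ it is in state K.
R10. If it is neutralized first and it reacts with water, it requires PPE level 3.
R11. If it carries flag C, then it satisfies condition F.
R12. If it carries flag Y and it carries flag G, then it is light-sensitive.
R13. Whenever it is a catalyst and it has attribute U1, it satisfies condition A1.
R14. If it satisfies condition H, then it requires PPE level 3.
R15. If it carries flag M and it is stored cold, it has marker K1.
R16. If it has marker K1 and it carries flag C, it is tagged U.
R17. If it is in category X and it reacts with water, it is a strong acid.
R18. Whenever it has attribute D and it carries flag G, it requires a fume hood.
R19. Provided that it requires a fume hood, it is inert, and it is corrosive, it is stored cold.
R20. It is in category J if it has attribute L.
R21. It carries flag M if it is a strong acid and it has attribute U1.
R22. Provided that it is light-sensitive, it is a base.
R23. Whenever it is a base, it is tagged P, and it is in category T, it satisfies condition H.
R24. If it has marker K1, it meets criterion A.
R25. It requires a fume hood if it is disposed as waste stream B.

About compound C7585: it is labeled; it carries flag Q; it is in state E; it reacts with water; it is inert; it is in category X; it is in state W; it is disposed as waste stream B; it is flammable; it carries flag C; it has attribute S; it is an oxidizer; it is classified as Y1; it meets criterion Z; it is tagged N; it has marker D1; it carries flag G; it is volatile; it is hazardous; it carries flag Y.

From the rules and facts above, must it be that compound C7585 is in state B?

By R1 (it is in state W, it is classified as Y1, it carries flag Q): it is in category J.
By R2 (it is hazardous, it carries flag C): it is in state K.
By R3 (it is an oxidizer, it carries flag C): it has attribute U1.
By R6 (it is labeled): it is in category T.
By R7 (it is in state K, it is classified as Y1): it is tagged P.
By R8 (it is classified as Y1, it carries flag C, it is flammable): it is corrosive.
By R12 (it carries flag Y, it carries flag G): it is light-sensitive.
By R17 (it is in category X, it reacts with water): it is a strong acid.
By R21 (it is a strong acid, it has attribute U1): it carries flag M.
By R22 (it is light-sensitive): it is a base.
By R23 (it is a base, it is tagged P, it is in category T): it satisfies condition H.
By R25 (it is disposed as waste stream B): it requires a fume hood.
By R14 (it satisfies condition H): it requires PPE level 3.
By R19 (it requires a fume hood, it is inert, it is corrosive): it is stored cold.
By R15 (it carries flag M, it is stored cold): it has marker K1.
By R24 (it has marker K1): it meets criterion A.
By R4 (it requires PPE level 3, it is in category J, it meets criterion A): it is in state B.

Yes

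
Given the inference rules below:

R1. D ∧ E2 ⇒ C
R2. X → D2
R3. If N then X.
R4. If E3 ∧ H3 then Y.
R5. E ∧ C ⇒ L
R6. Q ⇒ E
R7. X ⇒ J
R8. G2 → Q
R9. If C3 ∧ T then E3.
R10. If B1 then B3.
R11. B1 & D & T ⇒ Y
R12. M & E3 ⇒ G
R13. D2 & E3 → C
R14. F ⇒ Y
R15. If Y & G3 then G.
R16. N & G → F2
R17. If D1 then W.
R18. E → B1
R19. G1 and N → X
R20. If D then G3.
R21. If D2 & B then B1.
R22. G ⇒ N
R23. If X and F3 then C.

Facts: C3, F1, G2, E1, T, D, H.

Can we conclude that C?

Q  (by R8: G2)
E3  (by R9: C3, T)
G3  (by R20: D)
E  (by R6: Q)
B1  (by R18: E)
Y  (by R11: B1, D, T)
G  (by R15: Y, G3)
N  (by R22: G)
X  (by R3: N)
D2  (by R2: X)
C  (by R13: D2, E3)

Yes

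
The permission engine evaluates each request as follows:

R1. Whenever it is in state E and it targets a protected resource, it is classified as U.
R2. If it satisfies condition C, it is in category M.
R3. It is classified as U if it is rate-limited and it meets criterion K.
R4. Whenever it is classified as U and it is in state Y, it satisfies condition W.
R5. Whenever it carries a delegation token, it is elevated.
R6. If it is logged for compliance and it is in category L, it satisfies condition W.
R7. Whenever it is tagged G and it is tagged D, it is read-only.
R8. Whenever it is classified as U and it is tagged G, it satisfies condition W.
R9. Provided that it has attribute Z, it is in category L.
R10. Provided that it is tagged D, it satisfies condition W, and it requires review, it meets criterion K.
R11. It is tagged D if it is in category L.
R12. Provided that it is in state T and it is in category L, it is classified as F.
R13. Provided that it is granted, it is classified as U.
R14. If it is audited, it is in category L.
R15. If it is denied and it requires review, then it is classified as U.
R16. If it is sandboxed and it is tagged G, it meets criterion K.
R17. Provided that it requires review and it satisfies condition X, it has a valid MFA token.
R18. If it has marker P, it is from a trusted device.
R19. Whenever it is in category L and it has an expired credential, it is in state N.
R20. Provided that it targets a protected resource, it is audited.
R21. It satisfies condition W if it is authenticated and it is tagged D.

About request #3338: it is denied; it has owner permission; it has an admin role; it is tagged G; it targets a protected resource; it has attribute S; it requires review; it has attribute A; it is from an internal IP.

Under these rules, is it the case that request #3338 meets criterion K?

Yes

By R15 (it is denied, it requires review): it is classified as U.
By R20 (it targets a protected resource): it is audited.
By R8 (it is classified as U, it is tagged G): it satisfies condition W.
By R14 (it is audited): it is in category L.
By R11 (it is in category L): it is tagged D.
By R10 (it is tagged D, it satisfies condition W, it requires review): it meets criterion K.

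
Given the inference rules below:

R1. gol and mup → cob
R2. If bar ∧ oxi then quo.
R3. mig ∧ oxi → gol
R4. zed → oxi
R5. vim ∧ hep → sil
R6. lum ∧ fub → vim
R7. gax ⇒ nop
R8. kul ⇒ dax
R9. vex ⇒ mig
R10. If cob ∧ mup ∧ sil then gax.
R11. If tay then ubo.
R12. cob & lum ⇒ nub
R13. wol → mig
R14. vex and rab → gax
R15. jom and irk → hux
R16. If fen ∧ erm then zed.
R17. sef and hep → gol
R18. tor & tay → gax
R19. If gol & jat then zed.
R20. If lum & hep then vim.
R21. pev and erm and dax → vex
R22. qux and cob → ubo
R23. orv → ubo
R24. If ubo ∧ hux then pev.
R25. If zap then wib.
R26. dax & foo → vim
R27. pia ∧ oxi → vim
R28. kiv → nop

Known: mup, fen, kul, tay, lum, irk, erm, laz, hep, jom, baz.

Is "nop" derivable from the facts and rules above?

dax  (by R8: kul)
ubo  (by R11: tay)
hux  (by R15: jom, irk)
zed  (by R16: fen, erm)
vim  (by R20: lum, hep)
pev  (by R24: ubo, hux)
oxi  (by R4: zed)
sil  (by R5: vim, hep)
vex  (by R21: pev, erm, dax)
mig  (by R9: vex)
gol  (by R3: mig, oxi)
cob  (by R1: gol, mup)
gax  (by R10: cob, mup, sil)
nop  (by R7: gax)

Yes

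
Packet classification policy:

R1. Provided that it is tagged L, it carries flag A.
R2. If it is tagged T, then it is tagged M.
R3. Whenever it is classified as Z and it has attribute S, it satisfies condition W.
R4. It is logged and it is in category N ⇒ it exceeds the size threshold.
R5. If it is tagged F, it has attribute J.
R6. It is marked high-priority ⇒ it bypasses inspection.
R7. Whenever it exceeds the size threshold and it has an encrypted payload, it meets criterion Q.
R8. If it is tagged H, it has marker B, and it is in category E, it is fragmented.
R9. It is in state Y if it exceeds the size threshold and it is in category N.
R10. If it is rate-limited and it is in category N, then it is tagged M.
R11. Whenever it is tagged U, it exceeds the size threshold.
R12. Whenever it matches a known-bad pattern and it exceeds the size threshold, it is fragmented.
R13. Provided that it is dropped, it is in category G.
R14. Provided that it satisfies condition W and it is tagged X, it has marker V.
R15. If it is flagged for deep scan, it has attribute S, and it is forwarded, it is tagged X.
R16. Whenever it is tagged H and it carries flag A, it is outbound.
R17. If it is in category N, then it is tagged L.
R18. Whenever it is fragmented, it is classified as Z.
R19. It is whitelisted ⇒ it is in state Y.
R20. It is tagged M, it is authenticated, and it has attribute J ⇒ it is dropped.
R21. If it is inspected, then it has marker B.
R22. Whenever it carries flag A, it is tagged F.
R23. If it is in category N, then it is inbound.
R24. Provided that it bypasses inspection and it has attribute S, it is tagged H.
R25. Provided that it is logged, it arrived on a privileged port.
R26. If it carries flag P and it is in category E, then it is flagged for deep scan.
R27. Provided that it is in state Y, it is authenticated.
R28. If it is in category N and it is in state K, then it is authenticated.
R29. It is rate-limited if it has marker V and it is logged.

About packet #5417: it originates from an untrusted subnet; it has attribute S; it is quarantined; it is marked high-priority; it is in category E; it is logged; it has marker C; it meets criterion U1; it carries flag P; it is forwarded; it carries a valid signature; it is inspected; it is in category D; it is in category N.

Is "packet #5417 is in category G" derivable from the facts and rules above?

By R4 (it is logged, it is in category N): it exceeds the size threshold.
By R6 (it is marked high-priority): it bypasses inspection.
By R9 (it exceeds the size threshold, it is in category N): it is in state Y.
By R17 (it is in category N): it is tagged L.
By R21 (it is inspected): it has marker B.
By R24 (it bypasses inspection, it has attribute S): it is tagged H.
By R26 (it carries flag P, it is in category E): it is flagged for deep scan.
By R27 (it is in state Y): it is authenticated.
By R1 (it is tagged L): it carries flag A.
By R8 (it is tagged H, it has marker B, it is in category E): it is fragmented.
By R15 (it is flagged for deep scan, it has attribute S, it is forwarded): it is tagged X.
By R18 (it is fragmented): it is classified as Z.
By R22 (it carries flag A): it is tagged F.
By R3 (it is classified as Z, it has attribute S): it satisfies condition W.
By R5 (it is tagged F): it has attribute J.
By R14 (it satisfies condition W, it is tagged X): it has marker V.
By R29 (it has marker V, it is logged): it is rate-limited.
By R10 (it is rate-limited, it is in category N): it is tagged M.
By R20 (it is tagged M, it is authenticated, it has attribute J): it is dropped.
By R13 (it is dropped): it is in category G.

Yes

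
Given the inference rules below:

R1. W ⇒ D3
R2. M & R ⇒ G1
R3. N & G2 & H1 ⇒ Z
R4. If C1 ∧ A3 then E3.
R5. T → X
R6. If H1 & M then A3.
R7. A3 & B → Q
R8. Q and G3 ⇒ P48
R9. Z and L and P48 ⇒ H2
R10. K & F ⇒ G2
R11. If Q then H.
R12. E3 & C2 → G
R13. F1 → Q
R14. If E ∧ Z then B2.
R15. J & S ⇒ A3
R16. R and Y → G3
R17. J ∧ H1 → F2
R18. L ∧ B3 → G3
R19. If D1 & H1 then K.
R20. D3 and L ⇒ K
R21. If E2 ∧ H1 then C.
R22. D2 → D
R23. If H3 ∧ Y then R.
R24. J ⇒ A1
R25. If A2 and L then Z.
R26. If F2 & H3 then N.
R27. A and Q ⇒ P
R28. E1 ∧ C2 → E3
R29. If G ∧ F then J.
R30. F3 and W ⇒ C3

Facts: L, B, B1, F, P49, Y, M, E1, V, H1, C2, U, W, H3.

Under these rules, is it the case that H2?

Yes

D3  (by R1: W)
A3  (by R6: H1, M)
Q  (by R7: A3, B)
K  (by R20: D3, L)
R  (by R23: H3, Y)
E3  (by R28: E1, C2)
G2  (by R10: K, F)
G  (by R12: E3, C2)
G3  (by R16: R, Y)
J  (by R29: G, F)
P48  (by R8: Q, G3)
F2  (by R17: J, H1)
N  (by R26: F2, H3)
Z  (by R3: N, G2, H1)
H2  (by R9: Z, L, P48)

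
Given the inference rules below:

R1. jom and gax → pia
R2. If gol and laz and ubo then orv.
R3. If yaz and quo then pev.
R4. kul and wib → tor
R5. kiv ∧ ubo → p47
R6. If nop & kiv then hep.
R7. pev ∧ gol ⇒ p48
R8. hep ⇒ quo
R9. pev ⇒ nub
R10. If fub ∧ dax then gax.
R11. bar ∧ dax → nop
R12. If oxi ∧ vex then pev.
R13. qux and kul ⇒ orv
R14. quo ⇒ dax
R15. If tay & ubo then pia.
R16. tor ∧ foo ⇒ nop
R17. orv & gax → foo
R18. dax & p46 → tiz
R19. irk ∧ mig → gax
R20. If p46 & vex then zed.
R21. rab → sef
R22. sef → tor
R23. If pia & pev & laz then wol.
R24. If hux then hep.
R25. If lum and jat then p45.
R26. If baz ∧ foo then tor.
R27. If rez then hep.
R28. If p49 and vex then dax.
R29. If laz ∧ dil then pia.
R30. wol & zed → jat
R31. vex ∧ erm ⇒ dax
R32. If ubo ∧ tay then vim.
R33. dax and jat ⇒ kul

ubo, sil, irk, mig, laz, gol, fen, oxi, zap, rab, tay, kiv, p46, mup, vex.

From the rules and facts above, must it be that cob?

No

Forward chaining from the given facts derives: orv, p47, pev, pia, gax, zed, sef, tor, wol, jat, vim, p48, nub, foo, nop, hep, quo, dax, tiz, kul.
No rule has cob as its conclusion, and it is not among the given facts.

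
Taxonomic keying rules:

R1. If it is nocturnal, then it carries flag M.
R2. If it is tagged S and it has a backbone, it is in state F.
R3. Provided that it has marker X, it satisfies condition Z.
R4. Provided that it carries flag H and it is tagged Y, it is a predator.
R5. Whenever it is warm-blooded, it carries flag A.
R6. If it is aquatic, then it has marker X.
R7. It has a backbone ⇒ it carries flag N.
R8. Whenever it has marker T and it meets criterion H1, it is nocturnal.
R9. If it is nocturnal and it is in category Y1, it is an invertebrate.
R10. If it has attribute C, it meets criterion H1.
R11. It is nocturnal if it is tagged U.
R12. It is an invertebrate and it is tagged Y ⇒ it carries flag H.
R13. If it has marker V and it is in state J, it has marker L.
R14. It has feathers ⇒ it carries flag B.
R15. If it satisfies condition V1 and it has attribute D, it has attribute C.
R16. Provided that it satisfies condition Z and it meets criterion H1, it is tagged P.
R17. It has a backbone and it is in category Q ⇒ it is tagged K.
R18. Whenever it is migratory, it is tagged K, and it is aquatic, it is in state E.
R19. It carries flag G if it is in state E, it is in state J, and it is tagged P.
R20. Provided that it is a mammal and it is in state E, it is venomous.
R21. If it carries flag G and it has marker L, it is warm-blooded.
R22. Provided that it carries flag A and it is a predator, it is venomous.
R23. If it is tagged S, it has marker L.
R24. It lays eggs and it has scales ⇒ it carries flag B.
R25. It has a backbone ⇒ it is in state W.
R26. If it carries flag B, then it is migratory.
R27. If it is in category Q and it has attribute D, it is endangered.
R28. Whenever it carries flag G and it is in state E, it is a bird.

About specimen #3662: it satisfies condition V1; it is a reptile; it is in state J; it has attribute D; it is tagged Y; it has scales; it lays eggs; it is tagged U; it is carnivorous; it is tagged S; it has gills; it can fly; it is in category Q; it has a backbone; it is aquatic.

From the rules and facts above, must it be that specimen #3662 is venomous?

No

Forward chaining from the given facts derives: is in state F, has marker X, carries flag N, is nocturnal, has attribute C, is tagged K, has marker L, carries flag B, is in state W, is migratory, is endangered, carries flag M, satisfies condition Z, meets criterion H1, is tagged P, is in state E, carries flag G, is warm-blooded, is a bird, carries flag A.
Rules concluding "it is venomous": R20 needs "it is a mammal"; R22 needs "it is a predator" — none of these are established.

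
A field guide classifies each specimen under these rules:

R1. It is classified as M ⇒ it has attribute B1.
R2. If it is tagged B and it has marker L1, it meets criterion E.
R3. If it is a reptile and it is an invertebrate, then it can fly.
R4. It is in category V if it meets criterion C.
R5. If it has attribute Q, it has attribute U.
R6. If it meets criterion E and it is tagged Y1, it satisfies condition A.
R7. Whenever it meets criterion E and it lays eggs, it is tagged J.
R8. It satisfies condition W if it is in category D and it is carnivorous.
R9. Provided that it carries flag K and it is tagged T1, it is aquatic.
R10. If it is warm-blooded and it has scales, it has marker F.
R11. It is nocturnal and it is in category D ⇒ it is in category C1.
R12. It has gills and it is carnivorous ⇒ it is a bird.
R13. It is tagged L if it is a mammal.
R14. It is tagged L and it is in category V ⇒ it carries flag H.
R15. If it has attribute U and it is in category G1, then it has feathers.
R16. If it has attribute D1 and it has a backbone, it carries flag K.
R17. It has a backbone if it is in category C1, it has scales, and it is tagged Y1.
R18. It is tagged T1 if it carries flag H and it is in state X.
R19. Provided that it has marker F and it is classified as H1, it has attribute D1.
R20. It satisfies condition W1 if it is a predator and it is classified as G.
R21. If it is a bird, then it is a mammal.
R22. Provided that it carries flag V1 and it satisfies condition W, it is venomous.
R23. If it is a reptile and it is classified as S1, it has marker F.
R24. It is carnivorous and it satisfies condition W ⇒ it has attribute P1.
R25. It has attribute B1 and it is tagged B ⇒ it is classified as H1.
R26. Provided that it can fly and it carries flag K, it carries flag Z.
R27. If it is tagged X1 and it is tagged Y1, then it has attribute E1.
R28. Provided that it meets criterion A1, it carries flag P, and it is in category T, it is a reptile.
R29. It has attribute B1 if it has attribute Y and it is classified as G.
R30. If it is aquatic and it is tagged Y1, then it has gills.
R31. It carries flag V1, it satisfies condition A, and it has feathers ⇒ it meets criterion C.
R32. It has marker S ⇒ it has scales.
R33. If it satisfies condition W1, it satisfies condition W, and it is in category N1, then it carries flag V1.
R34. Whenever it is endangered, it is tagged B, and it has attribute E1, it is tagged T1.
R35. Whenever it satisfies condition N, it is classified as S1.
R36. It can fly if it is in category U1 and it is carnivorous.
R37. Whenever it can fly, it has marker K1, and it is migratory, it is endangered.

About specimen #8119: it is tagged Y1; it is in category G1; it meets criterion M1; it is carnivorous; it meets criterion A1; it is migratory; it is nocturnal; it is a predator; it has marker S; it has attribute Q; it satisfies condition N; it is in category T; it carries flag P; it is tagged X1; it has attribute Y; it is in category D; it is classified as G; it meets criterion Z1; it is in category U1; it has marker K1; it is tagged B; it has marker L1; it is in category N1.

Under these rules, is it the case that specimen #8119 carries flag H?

By R2 (it is tagged B, it has marker L1): it meets criterion E.
By R5 (it has attribute Q): it has attribute U.
By R6 (it meets criterion E, it is tagged Y1): it satisfies condition A.
By R8 (it is in category D, it is carnivorous): it satisfies condition W.
By R11 (it is nocturnal, it is in category D): it is in category C1.
By R15 (it has attribute U, it is in category G1): it has feathers.
By R20 (it is a predator, it is classified as G): it satisfies condition W1.
By R27 (it is tagged X1, it is tagged Y1): it has attribute E1.
By R28 (it meets criterion A1, it carries flag P, it is in category T): it is a reptile.
By R29 (it has attribute Y, it is classified as G): it has attribute B1.
By R32 (it has marker S): it has scales.
By R33 (it satisfies condition W1, it satisfies condition W, it is in category N1): it carries flag V1.
By R35 (it satisfies condition N): it is classified as S1.
By R36 (it is in category U1, it is carnivorous): it can fly.
By R37 (it can fly, it has marker K1, it is migratory): it is endangered.
By R17 (it is in category C1, it has scales, it is tagged Y1): it has a backbone.
By R23 (it is a reptile, it is classified as S1): it has marker F.
By R25 (it has attribute B1, it is tagged B): it is classified as H1.
By R31 (it carries flag V1, it satisfies condition A, it has feathers): it meets criterion C.
By R34 (it is endangered, it is tagged B, it has attribute E1): it is tagged T1.
By R4 (it meets criterion C): it is in category V.
By R19 (it has marker F, it is classified as H1): it has attribute D1.
By R16 (it has attribute D1, it has a backbone): it carries flag K.
By R9 (it carries flag K, it is tagged T1): it is aquatic.
By R30 (it is aquatic, it is tagged Y1): it has gills.
By R12 (it has gills, it is carnivorous): it is a bird.
By R21 (it is a bird): it is a mammal.
By R13 (it is a mammal): it is tagged L.
By R14 (it is tagged L, it is in category V): it carries flag H.

Yes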